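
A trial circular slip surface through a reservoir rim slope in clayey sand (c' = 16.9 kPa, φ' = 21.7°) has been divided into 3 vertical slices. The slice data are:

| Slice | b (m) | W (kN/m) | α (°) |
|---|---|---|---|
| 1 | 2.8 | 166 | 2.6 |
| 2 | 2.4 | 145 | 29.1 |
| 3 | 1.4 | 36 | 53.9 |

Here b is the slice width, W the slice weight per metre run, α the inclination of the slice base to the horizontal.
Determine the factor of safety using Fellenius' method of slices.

Ordinary method of slices: FS = Σ[c'·Δl_i + (W_i cosα_i)·tanφ'] / Σ W_i sinα_i, with Δl_i = b_i / cosα_i.
Slice 1: Δl = 2.8/cos2.6° = 2.803 m; N'_1 = 166·cos2.6° = 165.8; c'Δl = 47.37; W sinα = 7.5
Slice 2: Δl = 2.4/cos29.1° = 2.747 m; N'_2 = 145·cos29.1° = 126.7; c'Δl = 46.42; W sinα = 70.5
Slice 3: Δl = 1.4/cos53.9° = 2.376 m; N'_3 = 36·cos53.9° = 21.2; c'Δl = 40.16; W sinα = 29.1
Σc'Δl = 133.9 kN/m; ΣN' = 313.7 kN/m; ΣW sinα = 107.1 kN/m
Resisting = 133.9 + 313.7·tan21.7° = 133.9 + 124.9 = 258.8 kN/m
FS = 258.8 / 107.1 = 2.416

FS = 2.42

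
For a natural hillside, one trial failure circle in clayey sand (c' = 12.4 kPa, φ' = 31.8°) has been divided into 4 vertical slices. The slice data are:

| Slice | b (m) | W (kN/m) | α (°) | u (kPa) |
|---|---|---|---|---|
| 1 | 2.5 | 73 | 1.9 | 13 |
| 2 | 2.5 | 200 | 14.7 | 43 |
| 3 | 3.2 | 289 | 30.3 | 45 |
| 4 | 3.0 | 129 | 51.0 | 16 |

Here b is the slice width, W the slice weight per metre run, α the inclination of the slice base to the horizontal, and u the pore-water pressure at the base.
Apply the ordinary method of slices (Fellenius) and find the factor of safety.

Ordinary method of slices: FS = Σ[c'·Δl_i + (W_i cosα_i − u_i·Δl_i)·tanφ'] / Σ W_i sinα_i, with Δl_i = b_i / cosα_i.
Slice 1: Δl = 2.5/cos1.9° = 2.501 m; N'_1 = 73·cos1.9° − 13·2.501 = 40.4; c'Δl = 31.02; W sinα = 2.4
Slice 2: Δl = 2.5/cos14.7° = 2.585 m; N'_2 = 200·cos14.7° − 43·2.585 = 82.3; c'Δl = 32.05; W sinα = 50.8
Slice 3: Δl = 3.2/cos30.3° = 3.706 m; N'_3 = 289·cos30.3° − 45·3.706 = 82.7; c'Δl = 45.96; W sinα = 145.8
Slice 4: Δl = 3.0/cos51.0° = 4.767 m; N'_4 = 129·cos51.0° − 16·4.767 = 4.9; c'Δl = 59.11; W sinα = 100.3
Σc'Δl = 168.1 kN/m; ΣN' = 210.4 kN/m; ΣW sinα = 299.2 kN/m
Resisting = 168.1 + 210.4·tan31.8° = 168.1 + 130.5 = 298.6 kN/m
FS = 298.6 / 299.2 = 0.998

FS = 1.00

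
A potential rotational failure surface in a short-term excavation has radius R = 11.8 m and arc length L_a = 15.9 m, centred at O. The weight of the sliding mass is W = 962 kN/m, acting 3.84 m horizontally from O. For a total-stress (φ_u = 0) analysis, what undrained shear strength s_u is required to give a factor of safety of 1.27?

FS = s_u·L_a·R / (W·d), so s_u = FS·W·d / (L_a·R).
s_u = 1.27·962·3.84 / (15.90·11.8) = 4691.5 / 187.62 = 25.01 kPa

s_u = 25.0 kPa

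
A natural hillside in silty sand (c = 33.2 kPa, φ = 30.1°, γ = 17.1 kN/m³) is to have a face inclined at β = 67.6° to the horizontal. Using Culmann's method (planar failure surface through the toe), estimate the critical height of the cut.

H_c = 30.06 m

Culmann's analysis gives the critical failure plane at α_cr = (β + φ)/2 = (67.6 + 30.1)/2 = 48.8°, and the critical height
H_c = (4c/γ) · sinβ cosφ / [1 − cos(β − φ)]
    = (4·33.2/17.1) · sin67.6°·cos30.1° / [1 − cos(37.5°)]
    = 7.766 · 0.9245·0.8652 / [1 − 0.7934]
    = 7.766 · 0.7999 / 0.2066
    = 30.06 m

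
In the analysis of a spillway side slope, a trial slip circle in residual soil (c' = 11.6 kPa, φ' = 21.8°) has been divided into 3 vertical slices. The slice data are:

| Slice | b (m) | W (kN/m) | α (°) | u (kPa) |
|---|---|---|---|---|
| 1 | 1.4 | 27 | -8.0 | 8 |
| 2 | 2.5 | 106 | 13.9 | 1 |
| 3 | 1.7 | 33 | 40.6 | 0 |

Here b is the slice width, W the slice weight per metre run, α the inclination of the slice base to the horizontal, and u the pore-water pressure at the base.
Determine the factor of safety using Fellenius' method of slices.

Ordinary method of slices: FS = Σ[c'·Δl_i + (W_i cosα_i − u_i·Δl_i)·tanφ'] / Σ W_i sinα_i, with Δl_i = b_i / cosα_i.
Slice 1: Δl = 1.4/cos(-8.0°) = 1.414 m; N'_1 = 27·cos(-8.0°) − 8·1.414 = 15.4; c'Δl = 16.40; W sinα = -3.8
Slice 2: Δl = 2.5/cos13.9° = 2.575 m; N'_2 = 106·cos13.9° − 1·2.575 = 100.3; c'Δl = 29.87; W sinα = 25.5
Slice 3: Δl = 1.7/cos40.6° = 2.239 m; N'_3 = 33·cos40.6° − 0·2.239 = 25.1; c'Δl = 25.97; W sinα = 21.5
Σc'Δl = 72.2 kN/m; ΣN' = 140.8 kN/m; ΣW sinα = 43.2 kN/m
Resisting = 72.2 + 140.8·tan21.8° = 72.2 + 56.3 = 128.6 kN/m
FS = 128.6 / 43.2 = 2.977

FS = 2.98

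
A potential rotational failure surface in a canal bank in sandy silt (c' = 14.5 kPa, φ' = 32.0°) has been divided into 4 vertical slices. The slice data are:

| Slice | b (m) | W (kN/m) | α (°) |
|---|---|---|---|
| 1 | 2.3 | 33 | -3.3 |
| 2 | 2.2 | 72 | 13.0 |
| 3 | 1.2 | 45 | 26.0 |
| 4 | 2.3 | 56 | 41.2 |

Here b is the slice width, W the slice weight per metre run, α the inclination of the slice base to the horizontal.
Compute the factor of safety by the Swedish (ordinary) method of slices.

Ordinary method of slices: FS = Σ[c'·Δl_i + (W_i cosα_i)·tanφ'] / Σ W_i sinα_i, with Δl_i = b_i / cosα_i.
Slice 1: Δl = 2.3/cos(-3.3°) = 2.304 m; N'_1 = 33·cos(-3.3°) = 32.9; c'Δl = 33.41; W sinα = -1.9
Slice 2: Δl = 2.2/cos13.0° = 2.258 m; N'_2 = 72·cos13.0° = 70.2; c'Δl = 32.74; W sinα = 16.2
Slice 3: Δl = 1.2/cos26.0° = 1.335 m; N'_3 = 45·cos26.0° = 40.4; c'Δl = 19.36; W sinα = 19.7
Slice 4: Δl = 2.3/cos41.2° = 3.057 m; N'_4 = 56·cos41.2° = 42.1; c'Δl = 44.32; W sinα = 36.9
Σc'Δl = 129.8 kN/m; ΣN' = 185.7 kN/m; ΣW sinα = 70.9 kN/m
Resisting = 129.8 + 185.7·tan32.0° = 129.8 + 116.0 = 245.9 kN/m
FS = 245.9 / 70.9 = 3.467

FS = 3.47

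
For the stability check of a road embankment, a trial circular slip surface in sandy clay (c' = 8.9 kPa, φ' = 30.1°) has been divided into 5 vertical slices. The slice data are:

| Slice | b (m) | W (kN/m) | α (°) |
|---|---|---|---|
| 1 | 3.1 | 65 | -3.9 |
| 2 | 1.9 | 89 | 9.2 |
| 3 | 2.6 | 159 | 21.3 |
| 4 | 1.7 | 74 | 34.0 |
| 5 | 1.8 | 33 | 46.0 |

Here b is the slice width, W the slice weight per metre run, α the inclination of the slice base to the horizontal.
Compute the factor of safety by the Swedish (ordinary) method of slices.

Ordinary method of slices: FS = Σ[c'·Δl_i + (W_i cosα_i)·tanφ'] / Σ W_i sinα_i, with Δl_i = b_i / cosα_i.
Slice 1: Δl = 3.1/cos(-3.9°) = 3.107 m; N'_1 = 65·cos(-3.9°) = 64.8; c'Δl = 27.65; W sinα = -4.4
Slice 2: Δl = 1.9/cos9.2° = 1.925 m; N'_2 = 89·cos9.2° = 87.9; c'Δl = 17.13; W sinα = 14.2
Slice 3: Δl = 2.6/cos21.3° = 2.791 m; N'_3 = 159·cos21.3° = 148.1; c'Δl = 24.84; W sinα = 57.8
Slice 4: Δl = 1.7/cos34.0° = 2.051 m; N'_4 = 74·cos34.0° = 61.3; c'Δl = 18.25; W sinα = 41.4
Slice 5: Δl = 1.8/cos46.0° = 2.591 m; N'_5 = 33·cos46.0° = 22.9; c'Δl = 23.06; W sinα = 23.7
Σc'Δl = 110.9 kN/m; ΣN' = 385.1 kN/m; ΣW sinα = 132.7 kN/m
Resisting = 110.9 + 385.1·tan30.1° = 110.9 + 223.2 = 334.2 kN/m
FS = 334.2 / 132.7 = 2.519

FS = 2.52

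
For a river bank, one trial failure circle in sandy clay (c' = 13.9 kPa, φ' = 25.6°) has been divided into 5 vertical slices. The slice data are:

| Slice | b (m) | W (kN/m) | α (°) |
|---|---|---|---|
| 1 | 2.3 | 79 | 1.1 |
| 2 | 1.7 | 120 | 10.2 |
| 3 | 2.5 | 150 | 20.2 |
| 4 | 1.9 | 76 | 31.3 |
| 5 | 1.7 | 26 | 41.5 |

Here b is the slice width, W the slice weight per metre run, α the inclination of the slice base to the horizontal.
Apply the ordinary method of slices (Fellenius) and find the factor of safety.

FS = 2.73

Ordinary method of slices: FS = Σ[c'·Δl_i + (W_i cosα_i)·tanφ'] / Σ W_i sinα_i, with Δl_i = b_i / cosα_i.
Slice 1: Δl = 2.3/cos1.1° = 2.300 m; N'_1 = 79·cos1.1° = 79.0; c'Δl = 31.98; W sinα = 1.5
Slice 2: Δl = 1.7/cos10.2° = 1.727 m; N'_2 = 120·cos10.2° = 118.1; c'Δl = 24.01; W sinα = 21.3
Slice 3: Δl = 2.5/cos20.2° = 2.664 m; N'_3 = 150·cos20.2° = 140.8; c'Δl = 37.03; W sinα = 51.8
Slice 4: Δl = 1.9/cos31.3° = 2.224 m; N'_4 = 76·cos31.3° = 64.9; c'Δl = 30.91; W sinα = 39.5
Slice 5: Δl = 1.7/cos41.5° = 2.270 m; N'_5 = 26·cos41.5° = 19.5; c'Δl = 31.55; W sinα = 17.2
Σc'Δl = 155.5 kN/m; ΣN' = 422.3 kN/m; ΣW sinα = 131.3 kN/m
Resisting = 155.5 + 422.3·tan25.6° = 155.5 + 202.3 = 357.8 kN/m
FS = 357.8 / 131.3 = 2.726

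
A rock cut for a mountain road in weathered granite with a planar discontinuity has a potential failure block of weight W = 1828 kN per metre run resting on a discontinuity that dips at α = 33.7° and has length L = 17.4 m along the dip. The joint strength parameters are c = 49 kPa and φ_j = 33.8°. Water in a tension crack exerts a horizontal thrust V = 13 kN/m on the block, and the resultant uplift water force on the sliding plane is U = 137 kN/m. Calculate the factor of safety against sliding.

FS = 1.73

Resolving the block weight along and normal to the plane and applying the Mohr–Coulomb strength on the joint:
N' = W cosα − U − V sinα = 1828·cos33.7° − 137 − 13·sin33.7° = 1376.6 kN/m
Driving force T = W sinα + V cosα = 1828·sin33.7° + 13·cos33.7° = 1025.1 kN/m
Resisting force R = c·L + N'·tanφ_j = 49·17.4 + 1376.6·tan33.8° = 852.6 + 921.6 = 1774.2 kN/m
FS = R / T = 1774.2 / 1025.1 = 1.731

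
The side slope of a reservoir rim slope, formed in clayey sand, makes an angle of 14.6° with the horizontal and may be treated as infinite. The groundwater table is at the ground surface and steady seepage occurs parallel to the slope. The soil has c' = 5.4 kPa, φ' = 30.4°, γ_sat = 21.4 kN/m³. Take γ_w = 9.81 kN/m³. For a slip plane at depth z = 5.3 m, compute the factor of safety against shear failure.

FS = 1.42

With seepage parallel to the slope and the water table at the surface, the effective normal stress on the slip plane uses the buoyant unit weight γ' = γ_sat − γ_w while the driving shear stress uses γ_sat:
FS = [c' + γ' z cos²β tanφ'] / [γ_sat z sinβ cosβ]
γ' = 21.4 − 9.81 = 11.59 kN/m³
Numerator = 5.4 + 11.59·5.3·cos²14.6°·tan30.4° = 5.4 + 11.59·5.3·0.9365·0.5867 = 39.149 kPa
Denominator = 21.4·5.3·sin14.6°·cos14.6° = 21.4·5.3·0.2521·0.9677 = 27.667 kPa
FS = 39.149 / 27.667 = 1.415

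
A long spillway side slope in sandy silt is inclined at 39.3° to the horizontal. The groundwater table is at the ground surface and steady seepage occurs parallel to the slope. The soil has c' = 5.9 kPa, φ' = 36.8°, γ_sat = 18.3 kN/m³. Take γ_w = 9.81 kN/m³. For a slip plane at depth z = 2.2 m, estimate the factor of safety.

With seepage parallel to the slope and the water table at the surface, the effective normal stress on the slip plane uses the buoyant unit weight γ' = γ_sat − γ_w while the driving shear stress uses γ_sat:
FS = [c' + γ' z cos²β tanφ'] / [γ_sat z sinβ cosβ]
γ' = 18.3 − 9.81 = 8.49 kN/m³
Numerator = 5.9 + 8.49·2.2·cos²39.3°·tan36.8° = 5.9 + 8.49·2.2·0.5988·0.7481 = 14.267 kPa
Denominator = 18.3·2.2·sin39.3°·cos39.3° = 18.3·2.2·0.6334·0.7738 = 19.733 kPa
FS = 14.267 / 19.733 = 0.723

FS = 0.72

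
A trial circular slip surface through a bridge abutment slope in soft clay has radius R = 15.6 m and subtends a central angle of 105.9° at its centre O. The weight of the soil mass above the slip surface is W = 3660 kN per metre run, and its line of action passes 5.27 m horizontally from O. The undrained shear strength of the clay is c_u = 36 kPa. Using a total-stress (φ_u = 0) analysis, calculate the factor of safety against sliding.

Taking moments about the centre O, the resisting moment is provided by the undrained shear strength acting along the arc:
Arc length L_a = R·θ = 15.6·(105.9°·π/180) = 15.6·1.8483 = 28.83 m
M_R = c_u·L_a·R = 36·28.83·15.6 = 16192.9 kN·m/m
M_D = W·d = 3660·5.27 = 19288.2 kN·m/m
FS = M_R / M_D = 16192.9 / 19288.2 = 0.840

FS = 0.84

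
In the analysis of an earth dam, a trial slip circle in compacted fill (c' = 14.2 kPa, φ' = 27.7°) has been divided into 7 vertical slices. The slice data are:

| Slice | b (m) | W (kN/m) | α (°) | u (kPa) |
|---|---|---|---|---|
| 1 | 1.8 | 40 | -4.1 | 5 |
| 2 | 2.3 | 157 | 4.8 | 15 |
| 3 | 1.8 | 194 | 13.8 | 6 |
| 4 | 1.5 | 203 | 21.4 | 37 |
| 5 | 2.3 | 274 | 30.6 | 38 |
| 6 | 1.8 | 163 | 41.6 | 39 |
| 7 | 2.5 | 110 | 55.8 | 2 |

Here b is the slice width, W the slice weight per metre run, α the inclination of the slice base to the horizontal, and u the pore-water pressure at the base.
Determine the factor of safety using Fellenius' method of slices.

Ordinary method of slices: FS = Σ[c'·Δl_i + (W_i cosα_i − u_i·Δl_i)·tanφ'] / Σ W_i sinα_i, with Δl_i = b_i / cosα_i.
Slice 1: Δl = 1.8/cos(-4.1°) = 1.805 m; N'_1 = 40·cos(-4.1°) − 5·1.805 = 30.9; c'Δl = 25.63; W sinα = -2.9
Slice 2: Δl = 2.3/cos4.8° = 2.308 m; N'_2 = 157·cos4.8° − 15·2.308 = 121.8; c'Δl = 32.77; W sinα = 13.1
Slice 3: Δl = 1.8/cos13.8° = 1.854 m; N'_3 = 194·cos13.8° − 6·1.854 = 177.3; c'Δl = 26.32; W sinα = 46.3
Slice 4: Δl = 1.5/cos21.4° = 1.611 m; N'_4 = 203·cos21.4° − 37·1.611 = 129.4; c'Δl = 22.88; W sinα = 74.1
Slice 5: Δl = 2.3/cos30.6° = 2.672 m; N'_5 = 274·cos30.6° − 38·2.672 = 134.3; c'Δl = 37.94; W sinα = 139.5
Slice 6: Δl = 1.8/cos41.6° = 2.407 m; N'_6 = 163·cos41.6° − 39·2.407 = 28.0; c'Δl = 34.18; W sinα = 108.2
Slice 7: Δl = 2.5/cos55.8° = 4.448 m; N'_7 = 110·cos55.8° − 2·4.448 = 52.9; c'Δl = 63.16; W sinα = 91.0
Σc'Δl = 242.9 kN/m; ΣN' = 674.6 kN/m; ΣW sinα = 469.3 kN/m
Resisting = 242.9 + 674.6·tan27.7° = 242.9 + 354.2 = 597.1 kN/m
FS = 597.1 / 469.3 = 1.272

FS = 1.27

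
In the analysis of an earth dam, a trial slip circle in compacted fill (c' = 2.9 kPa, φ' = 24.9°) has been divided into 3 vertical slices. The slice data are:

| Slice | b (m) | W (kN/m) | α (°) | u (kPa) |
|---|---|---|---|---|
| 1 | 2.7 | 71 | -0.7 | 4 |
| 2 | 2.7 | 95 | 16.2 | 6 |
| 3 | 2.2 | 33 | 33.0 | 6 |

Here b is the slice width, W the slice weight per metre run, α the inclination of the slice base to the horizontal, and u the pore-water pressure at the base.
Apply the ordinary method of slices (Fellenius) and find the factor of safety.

FS = 2.10

Ordinary method of slices: FS = Σ[c'·Δl_i + (W_i cosα_i − u_i·Δl_i)·tanφ'] / Σ W_i sinα_i, with Δl_i = b_i / cosα_i.
Slice 1: Δl = 2.7/cos(-0.7°) = 2.700 m; N'_1 = 71·cos(-0.7°) − 4·2.700 = 60.2; c'Δl = 7.83; W sinα = -0.9
Slice 2: Δl = 2.7/cos16.2° = 2.812 m; N'_2 = 95·cos16.2° − 6·2.812 = 74.4; c'Δl = 8.15; W sinα = 26.5
Slice 3: Δl = 2.2/cos33.0° = 2.623 m; N'_3 = 33·cos33.0° − 6·2.623 = 11.9; c'Δl = 7.61; W sinα = 18.0
Σc'Δl = 23.6 kN/m; ΣN' = 146.5 kN/m; ΣW sinα = 43.6 kN/m
Resisting = 23.6 + 146.5·tan24.9° = 23.6 + 68.0 = 91.6 kN/m
FS = 91.6 / 43.6 = 2.100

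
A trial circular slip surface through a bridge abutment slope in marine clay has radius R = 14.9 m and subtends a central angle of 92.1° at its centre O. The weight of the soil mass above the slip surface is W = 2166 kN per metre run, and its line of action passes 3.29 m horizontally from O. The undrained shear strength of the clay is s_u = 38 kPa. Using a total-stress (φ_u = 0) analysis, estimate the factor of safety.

FS = 1.90

Taking moments about the centre O, the resisting moment is provided by the undrained shear strength acting along the arc:
Arc length L_a = R·θ = 14.9·(92.1°·π/180) = 14.9·1.6074 = 23.95 m
M_R = s_u·L_a·R = 38·23.95·14.9 = 13561.0 kN·m/m
M_D = W·d = 2166·3.29 = 7126.1 kN·m/m
FS = M_R / M_D = 13561.0 / 7126.1 = 1.903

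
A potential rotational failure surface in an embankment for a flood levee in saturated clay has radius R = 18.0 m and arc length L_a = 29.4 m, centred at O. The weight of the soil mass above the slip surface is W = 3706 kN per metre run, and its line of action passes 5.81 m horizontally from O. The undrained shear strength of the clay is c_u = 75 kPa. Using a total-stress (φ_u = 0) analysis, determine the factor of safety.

FS = 1.84

Taking moments about the centre O, the resisting moment is provided by the undrained shear strength acting along the arc:
M_R = c_u·L_a·R = 75·29.40·18.0 = 39690.0 kN·m/m
M_D = W·d = 3706·5.81 = 21531.9 kN·m/m
FS = M_R / M_D = 39690.0 / 21531.9 = 1.843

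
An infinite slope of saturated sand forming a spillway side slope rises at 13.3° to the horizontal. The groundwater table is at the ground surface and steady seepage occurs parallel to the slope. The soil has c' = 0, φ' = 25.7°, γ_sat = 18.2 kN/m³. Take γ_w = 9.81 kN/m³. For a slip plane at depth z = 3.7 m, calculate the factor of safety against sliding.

FS = 0.94

With seepage parallel to the slope and the water table at the surface, the effective normal stress on the slip plane uses the buoyant unit weight γ' = γ_sat − γ_w while the driving shear stress uses γ_sat:
FS = [c' + γ' z cos²β tanφ'] / [γ_sat z sinβ cosβ]
(For c' = 0 this reduces to FS = (γ'/γ_sat)·tanφ'/tanβ.)
γ' = 18.2 − 9.81 = 8.39 kN/m³
Numerator = 0.0 + 8.39·3.7·cos²13.3°·tan25.7° = 0.0 + 8.39·3.7·0.9471·0.4813 = 14.149 kPa
Denominator = 18.2·3.7·sin13.3°·cos13.3° = 18.2·3.7·0.2300·0.9732 = 15.076 kPa
FS = 14.149 / 15.076 = 0.939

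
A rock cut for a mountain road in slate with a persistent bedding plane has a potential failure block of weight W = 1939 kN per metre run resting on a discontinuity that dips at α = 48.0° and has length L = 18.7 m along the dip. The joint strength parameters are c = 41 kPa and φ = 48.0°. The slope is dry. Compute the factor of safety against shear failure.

FS = 1.53

Resolving the block weight along and normal to the plane and applying the Mohr–Coulomb strength on the joint:
N' = W cosα = 1939·cos48.0° = 1297.4 kN/m
Driving force T = W sinα = 1939·sin48.0° = 1441.0 kN/m
Resisting force R = c·L + N'·tanφ = 41·18.7 + 1297.4·tan48.0° = 766.7 + 1441.0 = 2207.7 kN/m
FS = R / T = 2207.7 / 1441.0 = 1.532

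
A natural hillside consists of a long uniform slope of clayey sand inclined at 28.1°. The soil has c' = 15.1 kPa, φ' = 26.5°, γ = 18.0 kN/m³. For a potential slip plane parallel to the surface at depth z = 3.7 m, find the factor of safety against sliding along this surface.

FS = 1.48

For an infinite slope with a slip plane parallel to the surface (no pore pressure): FS = [c' + γz cos²β tanφ'] / [γz sinβ cosβ].
γz = 18.0·3.7 = 66.60 kN/m²
Numerator = 15.1 + 66.60·cos²28.1°·tan26.5° = 15.1 + 66.60·0.7781·0.4986 = 40.939 kPa
Denominator = 66.60·sin28.1°·cos28.1° = 66.60·0.4710·0.8821 = 27.672 kPa
FS = 40.939 / 27.672 = 1.479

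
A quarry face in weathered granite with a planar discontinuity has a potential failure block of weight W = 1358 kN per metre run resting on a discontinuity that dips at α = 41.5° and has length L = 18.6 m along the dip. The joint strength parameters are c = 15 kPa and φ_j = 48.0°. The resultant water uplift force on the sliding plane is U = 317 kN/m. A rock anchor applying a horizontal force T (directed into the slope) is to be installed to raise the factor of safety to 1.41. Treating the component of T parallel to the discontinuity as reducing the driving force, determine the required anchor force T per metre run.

Resolving forces along and normal to the sliding plane, with the horizontal anchor force T adding T·sinα to the effective normal force and T·cosα acting up the plane against the driving force:
FS = [cL + (W cosα − U + T sinα) tanφ_j] / [W sinα − T cosα]
Without the anchor: N' = 700.1 kN/m, driving T_d = 899.8 kN/m, resisting R = 15·18.6 + 700.1·tan48.0° = 1056.5 kN/m, FS = 1.17.
Setting FS = 1.41 and solving for T:
1.41·(899.8 − T cos41.5°) = 1056.5 + T sin41.5°·tan48.0°
T·(sin41.5°·tan48.0° + 1.41·cos41.5°) = 1.41·899.8 − 1056.5
T·(0.6626·1.1106 + 1.41·0.7490) = 1268.8 − 1056.5 = 212.3
T·1.7919 = 212.3
T = 118.4 kN/m

T = 118 kN/m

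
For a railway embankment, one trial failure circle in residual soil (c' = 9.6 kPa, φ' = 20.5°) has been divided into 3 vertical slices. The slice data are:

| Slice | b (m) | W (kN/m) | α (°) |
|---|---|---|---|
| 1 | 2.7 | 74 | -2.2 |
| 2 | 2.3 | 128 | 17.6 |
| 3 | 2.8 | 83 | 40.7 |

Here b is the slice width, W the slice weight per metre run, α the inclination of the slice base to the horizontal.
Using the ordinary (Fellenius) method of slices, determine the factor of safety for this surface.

FS = 2.02

Ordinary method of slices: FS = Σ[c'·Δl_i + (W_i cosα_i)·tanφ'] / Σ W_i sinα_i, with Δl_i = b_i / cosα_i.
Slice 1: Δl = 2.7/cos(-2.2°) = 2.702 m; N'_1 = 74·cos(-2.2°) = 73.9; c'Δl = 25.94; W sinα = -2.8
Slice 2: Δl = 2.3/cos17.6° = 2.413 m; N'_2 = 128·cos17.6° = 122.0; c'Δl = 23.16; W sinα = 38.7
Slice 3: Δl = 2.8/cos40.7° = 3.693 m; N'_3 = 83·cos40.7° = 62.9; c'Δl = 35.46; W sinα = 54.1
Σc'Δl = 84.6 kN/m; ΣN' = 258.9 kN/m; ΣW sinα = 90.0 kN/m
Resisting = 84.6 + 258.9·tan20.5° = 84.6 + 96.8 = 181.3 kN/m
FS = 181.3 / 90.0 = 2.015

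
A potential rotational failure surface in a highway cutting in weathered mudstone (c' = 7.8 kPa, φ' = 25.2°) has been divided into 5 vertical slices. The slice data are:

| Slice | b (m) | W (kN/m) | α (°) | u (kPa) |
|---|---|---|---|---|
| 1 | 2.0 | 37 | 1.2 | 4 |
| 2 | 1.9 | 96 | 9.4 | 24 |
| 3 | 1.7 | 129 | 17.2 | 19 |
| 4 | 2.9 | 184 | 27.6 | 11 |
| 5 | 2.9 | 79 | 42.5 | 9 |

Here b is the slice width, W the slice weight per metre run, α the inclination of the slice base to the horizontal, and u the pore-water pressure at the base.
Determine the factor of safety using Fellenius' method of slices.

FS = 1.29

Ordinary method of slices: FS = Σ[c'·Δl_i + (W_i cosα_i − u_i·Δl_i)·tanφ'] / Σ W_i sinα_i, with Δl_i = b_i / cosα_i.
Slice 1: Δl = 2.0/cos1.2° = 2.000 m; N'_1 = 37·cos1.2° − 4·2.000 = 29.0; c'Δl = 15.60; W sinα = 0.8
Slice 2: Δl = 1.9/cos9.4° = 1.926 m; N'_2 = 96·cos9.4° − 24·1.926 = 48.5; c'Δl = 15.02; W sinα = 15.7
Slice 3: Δl = 1.7/cos17.2° = 1.780 m; N'_3 = 129·cos17.2° − 19·1.780 = 89.4; c'Δl = 13.88; W sinα = 38.1
Slice 4: Δl = 2.9/cos27.6° = 3.272 m; N'_4 = 184·cos27.6° − 11·3.272 = 127.1; c'Δl = 25.52; W sinα = 85.2
Slice 5: Δl = 2.9/cos42.5° = 3.933 m; N'_5 = 79·cos42.5° − 9·3.933 = 22.8; c'Δl = 30.68; W sinα = 53.4
Σc'Δl = 100.7 kN/m; ΣN' = 316.8 kN/m; ΣW sinα = 193.2 kN/m
Resisting = 100.7 + 316.8·tan25.2° = 100.7 + 149.1 = 249.8 kN/m
FS = 249.8 / 193.2 = 1.293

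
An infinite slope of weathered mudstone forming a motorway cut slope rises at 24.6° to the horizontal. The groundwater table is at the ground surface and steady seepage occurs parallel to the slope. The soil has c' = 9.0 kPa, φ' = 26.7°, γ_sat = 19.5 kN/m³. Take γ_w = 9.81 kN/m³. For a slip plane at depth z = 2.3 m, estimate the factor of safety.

FS = 1.08

With seepage parallel to the slope and the water table at the surface, the effective normal stress on the slip plane uses the buoyant unit weight γ' = γ_sat − γ_w while the driving shear stress uses γ_sat:
FS = [c' + γ' z cos²β tanφ'] / [γ_sat z sinβ cosβ]
γ' = 19.5 − 9.81 = 9.69 kN/m³
Numerator = 9.0 + 9.69·2.3·cos²24.6°·tan26.7° = 9.0 + 9.69·2.3·0.8267·0.5029 = 18.267 kPa
Denominator = 19.5·2.3·sin24.6°·cos24.6° = 19.5·2.3·0.4163·0.9092 = 16.976 kPa
FS = 18.267 / 16.976 = 1.076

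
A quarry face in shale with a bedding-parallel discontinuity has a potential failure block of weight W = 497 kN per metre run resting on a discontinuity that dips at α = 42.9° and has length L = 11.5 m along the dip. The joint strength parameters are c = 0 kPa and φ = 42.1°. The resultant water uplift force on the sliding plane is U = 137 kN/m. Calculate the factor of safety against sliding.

Resolving the block weight along and normal to the plane and applying the Mohr–Coulomb strength on the joint:
N' = W cosα − U = 497·cos42.9° − 137 = 227.1 kN/m
Driving force T = W sinα = 497·sin42.9° = 338.3 kN/m
Resisting force R = c·L + N'·tanφ = 0·11.5 + 227.1·tan42.1° = 0.0 + 205.2 = 205.2 kN/m
FS = R / T = 205.2 / 338.3 = 0.606

FS = 0.61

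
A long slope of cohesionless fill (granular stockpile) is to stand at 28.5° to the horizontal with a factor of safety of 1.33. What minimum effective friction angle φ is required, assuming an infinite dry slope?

FS = tanφ/tanβ ⇒ tanφ = FS · tanβ = 1.33 · tan28.5° = 0.7221
φ = arctan(0.7221) = 35.83°

φ = 35.8°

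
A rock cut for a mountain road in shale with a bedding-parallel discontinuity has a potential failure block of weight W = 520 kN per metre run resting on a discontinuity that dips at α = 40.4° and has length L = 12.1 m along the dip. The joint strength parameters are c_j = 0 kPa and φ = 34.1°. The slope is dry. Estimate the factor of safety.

FS = 0.80

Resolving the block weight along and normal to the plane and applying the Mohr–Coulomb strength on the joint:
N' = W cosα = 520·cos40.4° = 396.0 kN/m
Driving force T = W sinα = 520·sin40.4° = 337.0 kN/m
Resisting force R = c_j·L + N'·tanφ = 0·12.1 + 396.0·tan34.1° = 0.0 + 268.1 = 268.1 kN/m
FS = R / T = 268.1 / 337.0 = 0.796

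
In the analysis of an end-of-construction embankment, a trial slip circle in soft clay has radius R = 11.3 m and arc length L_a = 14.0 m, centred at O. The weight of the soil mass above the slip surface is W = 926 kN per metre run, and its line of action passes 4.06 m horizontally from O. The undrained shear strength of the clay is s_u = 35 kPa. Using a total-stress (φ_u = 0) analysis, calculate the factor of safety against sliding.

FS = 1.47

Taking moments about the centre O, the resisting moment is provided by the undrained shear strength acting along the arc:
M_R = s_u·L_a·R = 35·14.00·11.3 = 5537.0 kN·m/m
M_D = W·d = 926·4.06 = 3759.6 kN·m/m
FS = M_R / M_D = 5537.0 / 3759.6 = 1.473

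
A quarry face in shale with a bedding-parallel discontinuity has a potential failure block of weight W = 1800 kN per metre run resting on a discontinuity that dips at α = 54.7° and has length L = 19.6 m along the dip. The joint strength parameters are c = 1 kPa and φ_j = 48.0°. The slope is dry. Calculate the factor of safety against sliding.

FS = 0.80

Resolving the block weight along and normal to the plane and applying the Mohr–Coulomb strength on the joint:
N' = W cosα = 1800·cos54.7° = 1040.1 kN/m
Driving force T = W sinα = 1800·sin54.7° = 1469.0 kN/m
Resisting force R = c·L + N'·tanφ_j = 1·19.6 + 1040.1·tan48.0° = 19.6 + 1155.2 = 1174.8 kN/m
FS = R / T = 1174.8 / 1469.0 = 0.800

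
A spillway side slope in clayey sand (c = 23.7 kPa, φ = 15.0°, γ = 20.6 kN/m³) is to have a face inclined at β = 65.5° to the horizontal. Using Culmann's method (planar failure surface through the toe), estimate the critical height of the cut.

H_c = 11.11 m

Culmann's analysis gives the critical failure plane at α_cr = (β + φ)/2 = (65.5 + 15.0)/2 = 40.2°, and the critical height
H_c = (4c/γ) · sinβ cosφ / [1 − cos(β − φ)]
    = (4·23.7/20.6) · sin65.5°·cos15.0° / [1 − cos(50.5°)]
    = 4.602 · 0.9100·0.9659 / [1 − 0.6361]
    = 4.602 · 0.8790 / 0.3639
    = 11.11 m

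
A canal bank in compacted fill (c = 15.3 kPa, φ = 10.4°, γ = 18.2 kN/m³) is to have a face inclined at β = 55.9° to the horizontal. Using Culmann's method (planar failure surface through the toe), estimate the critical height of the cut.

H_c = 9.16 m

Culmann's analysis gives the critical failure plane at α_cr = (β + φ)/2 = (55.9 + 10.4)/2 = 33.1°, and the critical height
H_c = (4c/γ) · sinβ cosφ / [1 − cos(β − φ)]
    = (4·15.3/18.2) · sin55.9°·cos10.4° / [1 − cos(45.5°)]
    = 3.363 · 0.8281·0.9836 / [1 − 0.7009]
    = 3.363 · 0.8145 / 0.2991
    = 9.16 m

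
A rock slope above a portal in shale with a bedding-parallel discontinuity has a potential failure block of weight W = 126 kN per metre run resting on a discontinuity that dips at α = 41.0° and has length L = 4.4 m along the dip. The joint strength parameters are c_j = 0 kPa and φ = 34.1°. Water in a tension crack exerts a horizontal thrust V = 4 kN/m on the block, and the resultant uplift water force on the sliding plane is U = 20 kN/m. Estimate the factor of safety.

Resolving the block weight along and normal to the plane and applying the Mohr–Coulomb strength on the joint:
N' = W cosα − U − V sinα = 126·cos41.0° − 20 − 4·sin41.0° = 72.5 kN/m
Driving force T = W sinα + V cosα = 126·sin41.0° + 4·cos41.0° = 85.7 kN/m
Resisting force R = c_j·L + N'·tanφ = 0·4.4 + 72.5·tan34.1° = 0.0 + 49.1 = 49.1 kN/m
FS = R / T = 49.1 / 85.7 = 0.573

FS = 0.57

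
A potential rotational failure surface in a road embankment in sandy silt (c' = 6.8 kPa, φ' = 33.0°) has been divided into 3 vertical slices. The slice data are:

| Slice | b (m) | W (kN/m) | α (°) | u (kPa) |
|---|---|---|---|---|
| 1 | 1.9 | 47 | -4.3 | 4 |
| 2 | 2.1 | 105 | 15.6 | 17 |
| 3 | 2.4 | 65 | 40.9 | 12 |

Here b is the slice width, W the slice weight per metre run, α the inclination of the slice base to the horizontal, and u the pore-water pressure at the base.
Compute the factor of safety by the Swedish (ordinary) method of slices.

Ordinary method of slices: FS = Σ[c'·Δl_i + (W_i cosα_i − u_i·Δl_i)·tanφ'] / Σ W_i sinα_i, with Δl_i = b_i / cosα_i.
Slice 1: Δl = 1.9/cos(-4.3°) = 1.905 m; N'_1 = 47·cos(-4.3°) − 4·1.905 = 39.2; c'Δl = 12.96; W sinα = -3.5
Slice 2: Δl = 2.1/cos15.6° = 2.180 m; N'_2 = 105·cos15.6° − 17·2.180 = 64.1; c'Δl = 14.83; W sinα = 28.2
Slice 3: Δl = 2.4/cos40.9° = 3.175 m; N'_3 = 65·cos40.9° − 12·3.175 = 11.0; c'Δl = 21.59; W sinα = 42.6
Σc'Δl = 49.4 kN/m; ΣN' = 114.3 kN/m; ΣW sinα = 67.3 kN/m
Resisting = 49.4 + 114.3·tan33.0° = 49.4 + 74.3 = 123.6 kN/m
FS = 123.6 / 67.3 = 1.838

FS = 1.84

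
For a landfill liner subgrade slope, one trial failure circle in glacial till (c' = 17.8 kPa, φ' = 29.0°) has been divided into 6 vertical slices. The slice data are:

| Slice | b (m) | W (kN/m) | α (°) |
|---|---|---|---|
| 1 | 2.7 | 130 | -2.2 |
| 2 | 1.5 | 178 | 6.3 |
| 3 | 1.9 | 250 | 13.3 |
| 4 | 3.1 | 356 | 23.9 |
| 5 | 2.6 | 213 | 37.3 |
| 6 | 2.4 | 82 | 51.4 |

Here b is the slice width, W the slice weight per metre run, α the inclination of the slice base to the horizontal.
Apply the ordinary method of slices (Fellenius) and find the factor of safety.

Ordinary method of slices: FS = Σ[c'·Δl_i + (W_i cosα_i)·tanφ'] / Σ W_i sinα_i, with Δl_i = b_i / cosα_i.
Slice 1: Δl = 2.7/cos(-2.2°) = 2.702 m; N'_1 = 130·cos(-2.2°) = 129.9; c'Δl = 48.10; W sinα = -5.0
Slice 2: Δl = 1.5/cos6.3° = 1.509 m; N'_2 = 178·cos6.3° = 176.9; c'Δl = 26.86; W sinα = 19.5
Slice 3: Δl = 1.9/cos13.3° = 1.952 m; N'_3 = 250·cos13.3° = 243.3; c'Δl = 34.75; W sinα = 57.5
Slice 4: Δl = 3.1/cos23.9° = 3.391 m; N'_4 = 356·cos23.9° = 325.5; c'Δl = 60.36; W sinα = 144.2
Slice 5: Δl = 2.6/cos37.3° = 3.268 m; N'_5 = 213·cos37.3° = 169.4; c'Δl = 58.18; W sinα = 129.1
Slice 6: Δl = 2.4/cos51.4° = 3.847 m; N'_6 = 82·cos51.4° = 51.2; c'Δl = 68.47; W sinα = 64.1
Σc'Δl = 296.7 kN/m; ΣN' = 1096.2 kN/m; ΣW sinα = 409.4 kN/m
Resisting = 296.7 + 1096.2·tan29.0° = 296.7 + 607.6 = 904.3 kN/m
FS = 904.3 / 409.4 = 2.209

FS = 2.21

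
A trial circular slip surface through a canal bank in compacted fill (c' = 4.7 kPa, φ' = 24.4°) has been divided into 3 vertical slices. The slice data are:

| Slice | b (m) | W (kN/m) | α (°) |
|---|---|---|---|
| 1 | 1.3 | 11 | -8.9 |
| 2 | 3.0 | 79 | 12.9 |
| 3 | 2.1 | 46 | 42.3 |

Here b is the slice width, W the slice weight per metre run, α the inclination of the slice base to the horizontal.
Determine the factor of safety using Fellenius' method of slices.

FS = 1.90

Ordinary method of slices: FS = Σ[c'·Δl_i + (W_i cosα_i)·tanφ'] / Σ W_i sinα_i, with Δl_i = b_i / cosα_i.
Slice 1: Δl = 1.3/cos(-8.9°) = 1.316 m; N'_1 = 11·cos(-8.9°) = 10.9; c'Δl = 6.18; W sinα = -1.7
Slice 2: Δl = 3.0/cos12.9° = 3.078 m; N'_2 = 79·cos12.9° = 77.0; c'Δl = 14.47; W sinα = 17.6
Slice 3: Δl = 2.1/cos42.3° = 2.839 m; N'_3 = 46·cos42.3° = 34.0; c'Δl = 13.34; W sinα = 31.0
Σc'Δl = 34.0 kN/m; ΣN' = 121.9 kN/m; ΣW sinα = 46.9 kN/m
Resisting = 34.0 + 121.9·tan24.4° = 34.0 + 55.3 = 89.3 kN/m
FS = 89.3 / 46.9 = 1.904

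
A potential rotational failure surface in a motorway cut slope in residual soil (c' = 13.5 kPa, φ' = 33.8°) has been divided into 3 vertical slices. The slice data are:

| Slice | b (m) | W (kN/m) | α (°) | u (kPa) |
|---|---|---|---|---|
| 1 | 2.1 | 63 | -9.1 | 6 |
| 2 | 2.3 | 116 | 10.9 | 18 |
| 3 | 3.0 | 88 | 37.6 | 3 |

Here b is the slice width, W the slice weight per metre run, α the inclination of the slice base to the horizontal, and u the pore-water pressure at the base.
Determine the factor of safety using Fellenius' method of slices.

FS = 3.53

Ordinary method of slices: FS = Σ[c'·Δl_i + (W_i cosα_i − u_i·Δl_i)·tanφ'] / Σ W_i sinα_i, with Δl_i = b_i / cosα_i.
Slice 1: Δl = 2.1/cos(-9.1°) = 2.127 m; N'_1 = 63·cos(-9.1°) − 6·2.127 = 49.4; c'Δl = 28.71; W sinα = -10.0
Slice 2: Δl = 2.3/cos10.9° = 2.342 m; N'_2 = 116·cos10.9° − 18·2.342 = 71.7; c'Δl = 31.62; W sinα = 21.9
Slice 3: Δl = 3.0/cos37.6° = 3.786 m; N'_3 = 88·cos37.6° − 3·3.786 = 58.4; c'Δl = 51.12; W sinα = 53.7
Σc'Δl = 111.4 kN/m; ΣN' = 179.6 kN/m; ΣW sinα = 65.7 kN/m
Resisting = 111.4 + 179.6·tan33.8° = 111.4 + 120.2 = 231.7 kN/m
FS = 231.7 / 65.7 = 3.528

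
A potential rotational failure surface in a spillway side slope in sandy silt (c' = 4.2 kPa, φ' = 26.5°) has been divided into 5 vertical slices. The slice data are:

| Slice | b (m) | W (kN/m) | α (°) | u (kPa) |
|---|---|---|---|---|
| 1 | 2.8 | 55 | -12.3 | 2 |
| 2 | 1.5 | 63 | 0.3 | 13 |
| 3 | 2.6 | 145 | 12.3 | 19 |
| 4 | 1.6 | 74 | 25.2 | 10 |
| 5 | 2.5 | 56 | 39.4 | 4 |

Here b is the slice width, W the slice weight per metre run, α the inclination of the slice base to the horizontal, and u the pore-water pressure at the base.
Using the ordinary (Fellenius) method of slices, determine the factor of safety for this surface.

FS = 2.09

Ordinary method of slices: FS = Σ[c'·Δl_i + (W_i cosα_i − u_i·Δl_i)·tanφ'] / Σ W_i sinα_i, with Δl_i = b_i / cosα_i.
Slice 1: Δl = 2.8/cos(-12.3°) = 2.866 m; N'_1 = 55·cos(-12.3°) − 2·2.866 = 48.0; c'Δl = 12.04; W sinα = -11.7
Slice 2: Δl = 1.5/cos0.3° = 1.500 m; N'_2 = 63·cos0.3° − 13·1.500 = 43.5; c'Δl = 6.30; W sinα = 0.3
Slice 3: Δl = 2.6/cos12.3° = 2.661 m; N'_3 = 145·cos12.3° − 19·2.661 = 91.1; c'Δl = 11.18; W sinα = 30.9
Slice 4: Δl = 1.6/cos25.2° = 1.768 m; N'_4 = 74·cos25.2° − 10·1.768 = 49.3; c'Δl = 7.43; W sinα = 31.5
Slice 5: Δl = 2.5/cos39.4° = 3.235 m; N'_5 = 56·cos39.4° − 4·3.235 = 30.3; c'Δl = 13.59; W sinα = 35.5
Σc'Δl = 50.5 kN/m; ΣN' = 262.2 kN/m; ΣW sinα = 86.6 kN/m
Resisting = 50.5 + 262.2·tan26.5° = 50.5 + 130.7 = 181.3 kN/m
FS = 181.3 / 86.6 = 2.094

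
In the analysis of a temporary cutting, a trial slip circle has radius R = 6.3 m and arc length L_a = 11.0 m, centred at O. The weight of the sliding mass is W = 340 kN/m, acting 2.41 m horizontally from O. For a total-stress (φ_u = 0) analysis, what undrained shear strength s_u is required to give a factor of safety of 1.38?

FS = s_u·L_a·R / (W·d), so s_u = FS·W·d / (L_a·R).
s_u = 1.38·340·2.41 / (11.00·6.3) = 1130.8 / 69.30 = 16.32 kPa

s_u = 16.3 kPa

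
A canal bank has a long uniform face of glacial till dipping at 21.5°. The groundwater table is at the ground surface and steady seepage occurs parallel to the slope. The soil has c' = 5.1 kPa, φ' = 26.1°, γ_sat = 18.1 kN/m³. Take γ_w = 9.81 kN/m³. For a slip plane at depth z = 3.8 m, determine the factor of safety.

FS = 0.79

With seepage parallel to the slope and the water table at the surface, the effective normal stress on the slip plane uses the buoyant unit weight γ' = γ_sat − γ_w while the driving shear stress uses γ_sat:
FS = [c' + γ' z cos²β tanφ'] / [γ_sat z sinβ cosβ]
γ' = 18.1 − 9.81 = 8.29 kN/m³
Numerator = 5.1 + 8.29·3.8·cos²21.5°·tan26.1° = 5.1 + 8.29·3.8·0.8657·0.4899 = 18.460 kPa
Denominator = 18.1·3.8·sin21.5°·cos21.5° = 18.1·3.8·0.3665·0.9304 = 23.454 kPa
FS = 18.460 / 23.454 = 0.787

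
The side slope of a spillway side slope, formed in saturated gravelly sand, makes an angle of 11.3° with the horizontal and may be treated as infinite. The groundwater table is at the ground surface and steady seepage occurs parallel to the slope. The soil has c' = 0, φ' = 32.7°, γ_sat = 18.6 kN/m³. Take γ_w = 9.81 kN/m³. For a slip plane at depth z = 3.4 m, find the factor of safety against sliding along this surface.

FS = 1.52

With seepage parallel to the slope and the water table at the surface, the effective normal stress on the slip plane uses the buoyant unit weight γ' = γ_sat − γ_w while the driving shear stress uses γ_sat:
FS = [c' + γ' z cos²β tanφ'] / [γ_sat z sinβ cosβ]
(For c' = 0 this reduces to FS = (γ'/γ_sat)·tanφ'/tanβ.)
γ' = 18.6 − 9.81 = 8.79 kN/m³
Numerator = 0.0 + 8.79·3.4·cos²11.3°·tan32.7° = 0.0 + 8.79·3.4·0.9616·0.6420 = 18.450 kPa
Denominator = 18.6·3.4·sin11.3°·cos11.3° = 18.6·3.4·0.1959·0.9806 = 12.151 kPa
FS = 18.450 / 12.151 = 1.518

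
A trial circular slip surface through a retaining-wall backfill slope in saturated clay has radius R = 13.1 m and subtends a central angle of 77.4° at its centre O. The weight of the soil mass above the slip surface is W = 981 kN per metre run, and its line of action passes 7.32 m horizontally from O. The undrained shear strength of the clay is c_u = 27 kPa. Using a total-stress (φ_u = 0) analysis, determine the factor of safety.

FS = 0.87

Taking moments about the centre O, the resisting moment is provided by the undrained shear strength acting along the arc:
Arc length L_a = R·θ = 13.1·(77.4°·π/180) = 13.1·1.3509 = 17.70 m
M_R = c_u·L_a·R = 27·17.70·13.1 = 6259.3 kN·m/m
M_D = W·d = 981·7.32 = 7180.9 kN·m/m
FS = M_R / M_D = 6259.3 / 7180.9 = 0.872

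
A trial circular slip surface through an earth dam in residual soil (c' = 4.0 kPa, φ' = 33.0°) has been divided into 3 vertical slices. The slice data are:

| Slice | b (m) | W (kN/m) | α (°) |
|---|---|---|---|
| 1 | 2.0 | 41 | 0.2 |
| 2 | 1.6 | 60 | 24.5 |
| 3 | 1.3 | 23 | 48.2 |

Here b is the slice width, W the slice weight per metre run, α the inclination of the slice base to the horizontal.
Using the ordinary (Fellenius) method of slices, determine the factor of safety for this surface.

FS = 2.25

Ordinary method of slices: FS = Σ[c'·Δl_i + (W_i cosα_i)·tanφ'] / Σ W_i sinα_i, with Δl_i = b_i / cosα_i.
Slice 1: Δl = 2.0/cos0.2° = 2.000 m; N'_1 = 41·cos0.2° = 41.0; c'Δl = 8.00; W sinα = 0.1
Slice 2: Δl = 1.6/cos24.5° = 1.758 m; N'_2 = 60·cos24.5° = 54.6; c'Δl = 7.03; W sinα = 24.9
Slice 3: Δl = 1.3/cos48.2° = 1.950 m; N'_3 = 23·cos48.2° = 15.3; c'Δl = 7.80; W sinα = 17.1
Σc'Δl = 22.8 kN/m; ΣN' = 110.9 kN/m; ΣW sinα = 42.2 kN/m
Resisting = 22.8 + 110.9·tan33.0° = 22.8 + 72.0 = 94.9 kN/m
FS = 94.9 / 42.2 = 2.250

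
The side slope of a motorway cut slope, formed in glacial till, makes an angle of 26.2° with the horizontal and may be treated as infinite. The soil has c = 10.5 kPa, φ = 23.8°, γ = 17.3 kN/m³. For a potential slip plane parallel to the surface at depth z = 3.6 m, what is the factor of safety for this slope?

FS = 1.32

For an infinite slope with a slip plane parallel to the surface (no pore pressure): FS = [c + γz cos²β tanφ] / [γz sinβ cosβ].
γz = 17.3·3.6 = 62.28 kN/m²
Numerator = 10.5 + 62.28·cos²26.2°·tan23.8° = 10.5 + 62.28·0.8051·0.4411 = 32.614 kPa
Denominator = 62.28·sin26.2°·cos26.2° = 62.28·0.4415·0.8973 = 24.672 kPa
FS = 32.614 / 24.672 = 1.322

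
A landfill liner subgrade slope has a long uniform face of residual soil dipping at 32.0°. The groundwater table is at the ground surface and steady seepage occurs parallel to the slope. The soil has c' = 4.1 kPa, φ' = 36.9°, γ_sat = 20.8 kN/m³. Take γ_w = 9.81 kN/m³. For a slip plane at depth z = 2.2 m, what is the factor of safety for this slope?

FS = 0.83

With seepage parallel to the slope and the water table at the surface, the effective normal stress on the slip plane uses the buoyant unit weight γ' = γ_sat − γ_w while the driving shear stress uses γ_sat:
FS = [c' + γ' z cos²β tanφ'] / [γ_sat z sinβ cosβ]
γ' = 20.8 − 9.81 = 10.99 kN/m³
Numerator = 4.1 + 10.99·2.2·cos²32.0°·tan36.9° = 4.1 + 10.99·2.2·0.7192·0.7508 = 17.156 kPa
Denominator = 20.8·2.2·sin32.0°·cos32.0° = 20.8·2.2·0.5299·0.8480 = 20.564 kPa
FS = 17.156 / 20.564 = 0.834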